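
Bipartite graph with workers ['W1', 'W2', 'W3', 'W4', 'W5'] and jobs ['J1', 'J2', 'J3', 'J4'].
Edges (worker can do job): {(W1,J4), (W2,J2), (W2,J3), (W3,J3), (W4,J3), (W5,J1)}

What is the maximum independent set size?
Maximum independent set = 5

By König's theorem:
- Min vertex cover = Max matching = 4
- Max independent set = Total vertices - Min vertex cover
- Max independent set = 9 - 4 = 5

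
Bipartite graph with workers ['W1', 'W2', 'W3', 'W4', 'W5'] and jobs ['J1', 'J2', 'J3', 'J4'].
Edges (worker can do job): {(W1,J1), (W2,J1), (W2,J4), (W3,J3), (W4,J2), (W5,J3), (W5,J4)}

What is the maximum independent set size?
Maximum independent set = 5

By König's theorem:
- Min vertex cover = Max matching = 4
- Max independent set = Total vertices - Min vertex cover
- Max independent set = 9 - 4 = 5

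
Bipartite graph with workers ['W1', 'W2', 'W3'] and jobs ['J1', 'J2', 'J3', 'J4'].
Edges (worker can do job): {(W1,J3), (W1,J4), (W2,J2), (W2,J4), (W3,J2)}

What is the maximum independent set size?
Maximum independent set = 4

By König's theorem:
- Min vertex cover = Max matching = 3
- Max independent set = Total vertices - Min vertex cover
- Max independent set = 7 - 3 = 4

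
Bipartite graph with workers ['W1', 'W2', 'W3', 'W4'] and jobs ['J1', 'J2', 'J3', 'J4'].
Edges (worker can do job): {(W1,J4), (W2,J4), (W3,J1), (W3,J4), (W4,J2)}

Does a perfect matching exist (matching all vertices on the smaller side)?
No, maximum matching has size 3 < 4

Maximum matching has size 3, need 4 for perfect matching.
Unmatched workers: ['W2']
Unmatched jobs: ['J3']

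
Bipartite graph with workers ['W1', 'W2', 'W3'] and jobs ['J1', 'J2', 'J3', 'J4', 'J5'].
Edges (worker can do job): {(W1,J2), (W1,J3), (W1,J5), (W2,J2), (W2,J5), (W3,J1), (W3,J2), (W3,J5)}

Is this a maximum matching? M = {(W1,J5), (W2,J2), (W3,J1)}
Yes, size 3 is maximum

Proposed matching has size 3.
Maximum matching size for this graph: 3.

This is a maximum matching.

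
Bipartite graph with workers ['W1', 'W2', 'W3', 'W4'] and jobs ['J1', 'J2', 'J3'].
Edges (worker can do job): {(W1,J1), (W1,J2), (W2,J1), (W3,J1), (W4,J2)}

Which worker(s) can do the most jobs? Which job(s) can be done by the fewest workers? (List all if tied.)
Most versatile: W1 (2 jobs); Least covered: J3 (0 workers)

Worker degrees (jobs they can do): W1:2, W2:1, W3:1, W4:1
Job degrees (workers who can do it): J1:3, J2:2, J3:0

Maximum worker degree is 2, achieved by: W1
Minimum job degree is 0, achieved by: J3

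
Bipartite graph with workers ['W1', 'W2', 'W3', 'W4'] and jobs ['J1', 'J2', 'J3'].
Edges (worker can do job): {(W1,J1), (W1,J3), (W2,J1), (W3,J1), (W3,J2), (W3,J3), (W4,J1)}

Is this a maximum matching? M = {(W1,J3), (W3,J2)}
No, size 2 is not maximum

Proposed matching has size 2.
Maximum matching size for this graph: 3.

This is NOT maximum - can be improved to size 3.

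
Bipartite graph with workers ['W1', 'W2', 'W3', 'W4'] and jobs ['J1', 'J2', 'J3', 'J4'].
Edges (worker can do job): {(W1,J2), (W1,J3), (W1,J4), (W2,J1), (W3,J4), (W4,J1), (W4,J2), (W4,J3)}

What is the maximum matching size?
Maximum matching size = 4

Maximum matching: {(W1,J2), (W2,J1), (W3,J4), (W4,J3)}
Size: 4

This assigns 4 workers to 4 distinct jobs.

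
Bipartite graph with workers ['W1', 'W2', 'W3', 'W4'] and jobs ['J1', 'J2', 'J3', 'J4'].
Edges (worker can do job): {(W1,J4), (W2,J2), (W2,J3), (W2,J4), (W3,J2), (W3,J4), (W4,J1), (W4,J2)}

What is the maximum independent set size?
Maximum independent set = 4

By König's theorem:
- Min vertex cover = Max matching = 4
- Max independent set = Total vertices - Min vertex cover
- Max independent set = 8 - 4 = 4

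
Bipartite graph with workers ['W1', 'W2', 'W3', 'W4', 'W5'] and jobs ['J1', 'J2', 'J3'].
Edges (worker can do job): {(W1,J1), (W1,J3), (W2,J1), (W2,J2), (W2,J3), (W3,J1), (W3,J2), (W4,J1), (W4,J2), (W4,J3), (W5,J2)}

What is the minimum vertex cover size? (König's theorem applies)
Minimum vertex cover size = 3

By König's theorem: in bipartite graphs,
min vertex cover = max matching = 3

Maximum matching has size 3, so minimum vertex cover also has size 3.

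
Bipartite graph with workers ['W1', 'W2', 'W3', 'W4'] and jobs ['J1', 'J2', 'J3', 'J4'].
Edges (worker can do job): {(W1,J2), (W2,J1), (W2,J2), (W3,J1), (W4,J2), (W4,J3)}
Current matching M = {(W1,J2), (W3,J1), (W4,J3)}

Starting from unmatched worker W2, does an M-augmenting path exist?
No augmenting path from W2

Alternating search from W2 reaches jobs: {J1, J2}.
Every reachable job is already matched in M, and following those matched edges back to workers exposes no further unvisited jobs.
No M-augmenting path from W2 exists.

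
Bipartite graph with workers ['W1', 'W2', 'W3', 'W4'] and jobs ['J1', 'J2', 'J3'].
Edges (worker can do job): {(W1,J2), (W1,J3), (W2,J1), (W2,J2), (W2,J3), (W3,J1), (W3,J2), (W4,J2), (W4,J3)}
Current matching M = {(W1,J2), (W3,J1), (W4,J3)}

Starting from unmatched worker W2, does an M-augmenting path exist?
No augmenting path from W2

Alternating search from W2 reaches jobs: {J1, J2, J3}.
Every reachable job is already matched in M, and following those matched edges back to workers exposes no further unvisited jobs.
No M-augmenting path from W2 exists.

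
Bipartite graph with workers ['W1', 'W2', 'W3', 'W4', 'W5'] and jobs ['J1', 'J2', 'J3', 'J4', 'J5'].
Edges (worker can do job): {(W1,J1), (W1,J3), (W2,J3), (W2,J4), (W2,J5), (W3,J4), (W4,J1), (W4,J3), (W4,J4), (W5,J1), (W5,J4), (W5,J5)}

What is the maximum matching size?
Maximum matching size = 4

Maximum matching: {(W1,J1), (W3,J4), (W4,J3), (W5,J5)}
Size: 4

This assigns 4 workers to 4 distinct jobs.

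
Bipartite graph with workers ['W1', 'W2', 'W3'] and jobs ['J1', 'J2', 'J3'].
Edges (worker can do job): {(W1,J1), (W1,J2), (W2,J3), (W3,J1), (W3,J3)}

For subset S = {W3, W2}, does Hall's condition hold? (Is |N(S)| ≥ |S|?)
Yes: |N(S)| = 2, |S| = 2

Subset S = {W3, W2}
Neighbors N(S) = {J1, J3}

|N(S)| = 2, |S| = 2
Hall's condition: |N(S)| ≥ |S| is satisfied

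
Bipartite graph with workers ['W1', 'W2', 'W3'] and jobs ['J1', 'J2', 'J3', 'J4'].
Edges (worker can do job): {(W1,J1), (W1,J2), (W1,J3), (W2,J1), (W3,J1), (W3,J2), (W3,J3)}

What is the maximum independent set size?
Maximum independent set = 4

By König's theorem:
- Min vertex cover = Max matching = 3
- Max independent set = Total vertices - Min vertex cover
- Max independent set = 7 - 3 = 4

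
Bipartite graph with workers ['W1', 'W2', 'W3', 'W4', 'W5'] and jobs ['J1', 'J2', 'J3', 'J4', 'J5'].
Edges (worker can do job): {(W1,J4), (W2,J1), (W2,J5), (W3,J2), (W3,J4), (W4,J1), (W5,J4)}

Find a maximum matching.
Matching: {(W2,J5), (W3,J2), (W4,J1), (W5,J4)}

Maximum matching (size 4):
  W2 → J5
  W3 → J2
  W4 → J1
  W5 → J4

Each worker is assigned to at most one job, and each job to at most one worker.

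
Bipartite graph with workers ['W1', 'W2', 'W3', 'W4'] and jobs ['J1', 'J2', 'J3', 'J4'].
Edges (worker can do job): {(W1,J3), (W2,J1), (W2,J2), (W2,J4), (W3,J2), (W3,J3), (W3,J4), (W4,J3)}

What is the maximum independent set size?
Maximum independent set = 5

By König's theorem:
- Min vertex cover = Max matching = 3
- Max independent set = Total vertices - Min vertex cover
- Max independent set = 8 - 3 = 5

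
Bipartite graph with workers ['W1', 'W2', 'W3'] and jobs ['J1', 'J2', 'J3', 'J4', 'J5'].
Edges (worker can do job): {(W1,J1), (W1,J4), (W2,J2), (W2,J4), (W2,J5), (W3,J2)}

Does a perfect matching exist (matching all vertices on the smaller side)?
Yes, perfect matching exists (size 3)

Perfect matching: {(W1,J1), (W2,J5), (W3,J2)}
All 3 vertices on the smaller side are matched.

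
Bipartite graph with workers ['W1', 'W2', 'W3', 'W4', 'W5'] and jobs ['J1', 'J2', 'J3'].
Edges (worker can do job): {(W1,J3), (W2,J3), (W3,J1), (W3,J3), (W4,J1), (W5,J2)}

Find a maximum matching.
Matching: {(W3,J3), (W4,J1), (W5,J2)}

Maximum matching (size 3):
  W3 → J3
  W4 → J1
  W5 → J2

Each worker is assigned to at most one job, and each job to at most one worker.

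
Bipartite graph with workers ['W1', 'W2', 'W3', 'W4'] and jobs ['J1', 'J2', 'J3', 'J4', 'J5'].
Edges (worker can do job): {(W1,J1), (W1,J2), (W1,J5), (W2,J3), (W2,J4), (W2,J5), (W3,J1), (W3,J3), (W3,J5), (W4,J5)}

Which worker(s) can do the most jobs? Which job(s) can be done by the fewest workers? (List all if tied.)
Most versatile: W1, W2, W3 (3 jobs); Least covered: J2, J4 (1 workers)

Worker degrees (jobs they can do): W1:3, W2:3, W3:3, W4:1
Job degrees (workers who can do it): J1:2, J2:1, J3:2, J4:1, J5:4

Maximum worker degree is 3, achieved by: W1, W2, W3
Minimum job degree is 1, achieved by: J2, J4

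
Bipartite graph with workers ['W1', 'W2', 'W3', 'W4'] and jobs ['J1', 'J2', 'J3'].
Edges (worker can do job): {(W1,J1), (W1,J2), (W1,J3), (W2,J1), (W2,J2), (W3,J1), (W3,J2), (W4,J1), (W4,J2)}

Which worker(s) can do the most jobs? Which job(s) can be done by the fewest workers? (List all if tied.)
Most versatile: W1 (3 jobs); Least covered: J3 (1 workers)

Worker degrees (jobs they can do): W1:3, W2:2, W3:2, W4:2
Job degrees (workers who can do it): J1:4, J2:4, J3:1

Maximum worker degree is 3, achieved by: W1
Minimum job degree is 1, achieved by: J3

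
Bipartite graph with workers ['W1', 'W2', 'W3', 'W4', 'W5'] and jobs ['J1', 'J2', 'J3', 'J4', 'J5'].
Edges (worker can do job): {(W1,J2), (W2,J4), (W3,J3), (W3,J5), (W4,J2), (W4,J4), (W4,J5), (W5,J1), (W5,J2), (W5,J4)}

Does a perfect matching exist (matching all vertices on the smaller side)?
Yes, perfect matching exists (size 5)

Perfect matching: {(W1,J2), (W2,J4), (W3,J3), (W4,J5), (W5,J1)}
All 5 vertices on the smaller side are matched.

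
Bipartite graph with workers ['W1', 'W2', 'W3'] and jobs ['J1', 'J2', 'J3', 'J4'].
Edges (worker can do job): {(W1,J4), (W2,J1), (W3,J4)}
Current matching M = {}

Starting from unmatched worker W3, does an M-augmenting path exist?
Yes: W3 → J4

An M-augmenting path alternates non-matching / matching edges, starting and ending at unmatched vertices.
Path: W3 → J4
(J4 is unmatched in M, so the path is augmenting.)
Flipping edges along this path would increase |M| from 0 to 1.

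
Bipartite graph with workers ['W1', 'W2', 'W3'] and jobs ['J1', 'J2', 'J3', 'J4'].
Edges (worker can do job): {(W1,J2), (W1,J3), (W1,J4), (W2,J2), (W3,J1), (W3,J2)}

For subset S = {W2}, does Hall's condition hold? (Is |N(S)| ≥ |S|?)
Yes: |N(S)| = 1, |S| = 1

Subset S = {W2}
Neighbors N(S) = {J2}

|N(S)| = 1, |S| = 1
Hall's condition: |N(S)| ≥ |S| is satisfied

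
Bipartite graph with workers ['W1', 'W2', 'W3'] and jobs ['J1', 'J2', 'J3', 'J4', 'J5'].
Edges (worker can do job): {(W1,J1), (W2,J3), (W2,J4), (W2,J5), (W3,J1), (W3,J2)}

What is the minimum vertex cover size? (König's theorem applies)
Minimum vertex cover size = 3

By König's theorem: in bipartite graphs,
min vertex cover = max matching = 3

Maximum matching has size 3, so minimum vertex cover also has size 3.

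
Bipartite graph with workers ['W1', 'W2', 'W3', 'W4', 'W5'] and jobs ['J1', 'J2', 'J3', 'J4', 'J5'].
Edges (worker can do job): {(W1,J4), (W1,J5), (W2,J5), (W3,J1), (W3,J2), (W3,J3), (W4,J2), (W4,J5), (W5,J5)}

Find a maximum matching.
Matching: {(W1,J4), (W3,J3), (W4,J2), (W5,J5)}

Maximum matching (size 4):
  W1 → J4
  W3 → J3
  W4 → J2
  W5 → J5

Each worker is assigned to at most one job, and each job to at most one worker.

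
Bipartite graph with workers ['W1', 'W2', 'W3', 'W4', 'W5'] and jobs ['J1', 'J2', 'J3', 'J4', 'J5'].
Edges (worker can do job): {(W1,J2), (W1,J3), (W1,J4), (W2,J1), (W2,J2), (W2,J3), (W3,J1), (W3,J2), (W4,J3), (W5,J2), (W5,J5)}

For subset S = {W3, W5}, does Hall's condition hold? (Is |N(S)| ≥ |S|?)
Yes: |N(S)| = 3, |S| = 2

Subset S = {W3, W5}
Neighbors N(S) = {J1, J2, J5}

|N(S)| = 3, |S| = 2
Hall's condition: |N(S)| ≥ |S| is satisfied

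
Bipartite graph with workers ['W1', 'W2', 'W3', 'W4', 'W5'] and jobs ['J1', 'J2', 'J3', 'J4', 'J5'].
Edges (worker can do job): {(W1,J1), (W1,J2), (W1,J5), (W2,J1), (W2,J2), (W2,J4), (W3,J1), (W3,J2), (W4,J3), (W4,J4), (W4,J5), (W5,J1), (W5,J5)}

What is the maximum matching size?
Maximum matching size = 5

Maximum matching: {(W1,J1), (W2,J4), (W3,J2), (W4,J3), (W5,J5)}
Size: 5

This assigns 5 workers to 5 distinct jobs.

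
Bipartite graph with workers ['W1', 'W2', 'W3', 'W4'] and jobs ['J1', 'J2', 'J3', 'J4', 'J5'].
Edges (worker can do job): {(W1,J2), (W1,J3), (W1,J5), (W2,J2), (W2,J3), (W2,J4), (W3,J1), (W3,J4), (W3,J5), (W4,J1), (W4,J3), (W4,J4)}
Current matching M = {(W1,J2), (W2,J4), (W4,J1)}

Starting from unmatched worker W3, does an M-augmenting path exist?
Yes: W3 → J1 → W4 → J3

An M-augmenting path alternates non-matching / matching edges, starting and ending at unmatched vertices.
Path: W3 → J1 → W4 → J3
(J3 is unmatched in M, so the path is augmenting.)
Flipping edges along this path would increase |M| from 3 to 4.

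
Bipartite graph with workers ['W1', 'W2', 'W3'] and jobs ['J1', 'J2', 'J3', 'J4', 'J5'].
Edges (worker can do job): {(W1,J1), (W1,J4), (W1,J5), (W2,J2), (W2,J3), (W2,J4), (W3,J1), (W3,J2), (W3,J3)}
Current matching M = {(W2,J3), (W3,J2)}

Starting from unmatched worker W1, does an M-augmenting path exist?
Yes: W1 → J1

An M-augmenting path alternates non-matching / matching edges, starting and ending at unmatched vertices.
Path: W1 → J1
(J1 is unmatched in M, so the path is augmenting.)
Flipping edges along this path would increase |M| from 2 to 3.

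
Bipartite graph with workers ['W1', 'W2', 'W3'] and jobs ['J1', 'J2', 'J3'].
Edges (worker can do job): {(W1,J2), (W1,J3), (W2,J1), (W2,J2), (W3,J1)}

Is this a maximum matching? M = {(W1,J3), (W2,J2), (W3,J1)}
Yes, size 3 is maximum

Proposed matching has size 3.
Maximum matching size for this graph: 3.

This is a maximum matching.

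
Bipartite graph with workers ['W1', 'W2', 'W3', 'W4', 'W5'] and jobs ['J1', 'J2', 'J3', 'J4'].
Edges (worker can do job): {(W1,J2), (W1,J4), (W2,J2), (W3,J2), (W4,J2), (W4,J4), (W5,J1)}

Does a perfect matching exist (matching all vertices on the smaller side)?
No, maximum matching has size 3 < 4

Maximum matching has size 3, need 4 for perfect matching.
Unmatched workers: ['W1', 'W2']
Unmatched jobs: ['J3']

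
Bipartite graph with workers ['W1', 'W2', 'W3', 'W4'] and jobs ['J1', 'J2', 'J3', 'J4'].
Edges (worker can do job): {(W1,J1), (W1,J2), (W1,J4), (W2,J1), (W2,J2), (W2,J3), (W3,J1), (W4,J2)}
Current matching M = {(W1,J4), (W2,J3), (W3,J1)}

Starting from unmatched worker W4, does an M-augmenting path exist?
Yes: W4 → J2

An M-augmenting path alternates non-matching / matching edges, starting and ending at unmatched vertices.
Path: W4 → J2
(J2 is unmatched in M, so the path is augmenting.)
Flipping edges along this path would increase |M| from 3 to 4.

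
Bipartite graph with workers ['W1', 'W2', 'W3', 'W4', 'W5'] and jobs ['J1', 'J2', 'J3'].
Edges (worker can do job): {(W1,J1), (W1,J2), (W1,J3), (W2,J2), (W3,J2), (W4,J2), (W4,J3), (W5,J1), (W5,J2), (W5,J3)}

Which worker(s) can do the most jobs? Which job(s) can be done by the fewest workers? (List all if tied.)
Most versatile: W1, W5 (3 jobs); Least covered: J1 (2 workers)

Worker degrees (jobs they can do): W1:3, W2:1, W3:1, W4:2, W5:3
Job degrees (workers who can do it): J1:2, J2:5, J3:3

Maximum worker degree is 3, achieved by: W1, W5
Minimum job degree is 2, achieved by: J1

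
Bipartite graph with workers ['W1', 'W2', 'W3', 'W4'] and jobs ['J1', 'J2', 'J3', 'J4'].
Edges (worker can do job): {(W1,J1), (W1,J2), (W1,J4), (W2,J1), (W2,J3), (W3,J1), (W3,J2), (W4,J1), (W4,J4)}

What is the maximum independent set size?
Maximum independent set = 4

By König's theorem:
- Min vertex cover = Max matching = 4
- Max independent set = Total vertices - Min vertex cover
- Max independent set = 8 - 4 = 4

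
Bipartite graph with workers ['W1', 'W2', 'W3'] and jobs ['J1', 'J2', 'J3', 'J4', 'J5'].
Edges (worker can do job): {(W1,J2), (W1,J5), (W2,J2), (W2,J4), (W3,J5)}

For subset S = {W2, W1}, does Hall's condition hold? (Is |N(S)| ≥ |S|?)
Yes: |N(S)| = 3, |S| = 2

Subset S = {W2, W1}
Neighbors N(S) = {J2, J4, J5}

|N(S)| = 3, |S| = 2
Hall's condition: |N(S)| ≥ |S| is satisfied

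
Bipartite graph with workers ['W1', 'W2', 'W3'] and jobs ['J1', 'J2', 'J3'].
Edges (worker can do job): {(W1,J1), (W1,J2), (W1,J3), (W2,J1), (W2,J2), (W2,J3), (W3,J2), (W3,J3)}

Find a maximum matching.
Matching: {(W1,J1), (W2,J2), (W3,J3)}

Maximum matching (size 3):
  W1 → J1
  W2 → J2
  W3 → J3

Each worker is assigned to at most one job, and each job to at most one worker.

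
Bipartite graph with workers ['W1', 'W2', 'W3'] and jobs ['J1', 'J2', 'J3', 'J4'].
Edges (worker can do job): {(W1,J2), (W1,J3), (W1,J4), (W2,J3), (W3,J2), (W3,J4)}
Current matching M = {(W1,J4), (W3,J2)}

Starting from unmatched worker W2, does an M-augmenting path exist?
Yes: W2 → J3

An M-augmenting path alternates non-matching / matching edges, starting and ending at unmatched vertices.
Path: W2 → J3
(J3 is unmatched in M, so the path is augmenting.)
Flipping edges along this path would increase |M| from 2 to 3.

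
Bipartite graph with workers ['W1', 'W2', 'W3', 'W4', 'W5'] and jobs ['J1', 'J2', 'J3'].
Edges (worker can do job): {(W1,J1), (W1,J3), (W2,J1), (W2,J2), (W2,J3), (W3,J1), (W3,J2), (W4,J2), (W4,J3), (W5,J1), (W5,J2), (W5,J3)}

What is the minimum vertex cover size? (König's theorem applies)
Minimum vertex cover size = 3

By König's theorem: in bipartite graphs,
min vertex cover = max matching = 3

Maximum matching has size 3, so minimum vertex cover also has size 3.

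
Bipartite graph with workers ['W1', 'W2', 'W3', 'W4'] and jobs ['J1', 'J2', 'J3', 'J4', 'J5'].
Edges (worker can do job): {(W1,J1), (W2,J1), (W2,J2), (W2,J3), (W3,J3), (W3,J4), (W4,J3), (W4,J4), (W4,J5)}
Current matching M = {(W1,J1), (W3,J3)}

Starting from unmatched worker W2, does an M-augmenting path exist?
Yes: W2 → J2

An M-augmenting path alternates non-matching / matching edges, starting and ending at unmatched vertices.
Path: W2 → J2
(J2 is unmatched in M, so the path is augmenting.)
Flipping edges along this path would increase |M| from 2 to 3.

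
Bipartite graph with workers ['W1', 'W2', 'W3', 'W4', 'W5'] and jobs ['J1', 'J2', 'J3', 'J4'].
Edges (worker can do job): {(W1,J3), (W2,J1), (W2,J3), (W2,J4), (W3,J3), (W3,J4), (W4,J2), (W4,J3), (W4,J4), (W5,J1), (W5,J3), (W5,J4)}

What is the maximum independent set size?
Maximum independent set = 5

By König's theorem:
- Min vertex cover = Max matching = 4
- Max independent set = Total vertices - Min vertex cover
- Max independent set = 9 - 4 = 5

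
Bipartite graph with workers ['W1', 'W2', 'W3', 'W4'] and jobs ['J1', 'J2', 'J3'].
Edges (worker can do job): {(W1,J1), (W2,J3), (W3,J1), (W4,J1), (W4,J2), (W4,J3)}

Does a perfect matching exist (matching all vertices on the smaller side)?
Yes, perfect matching exists (size 3)

Perfect matching: {(W2,J3), (W3,J1), (W4,J2)}
All 3 vertices on the smaller side are matched.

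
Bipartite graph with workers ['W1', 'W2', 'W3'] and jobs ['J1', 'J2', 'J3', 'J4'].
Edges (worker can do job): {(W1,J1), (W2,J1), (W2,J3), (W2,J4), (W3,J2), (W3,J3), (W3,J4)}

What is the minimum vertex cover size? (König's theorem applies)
Minimum vertex cover size = 3

By König's theorem: in bipartite graphs,
min vertex cover = max matching = 3

Maximum matching has size 3, so minimum vertex cover also has size 3.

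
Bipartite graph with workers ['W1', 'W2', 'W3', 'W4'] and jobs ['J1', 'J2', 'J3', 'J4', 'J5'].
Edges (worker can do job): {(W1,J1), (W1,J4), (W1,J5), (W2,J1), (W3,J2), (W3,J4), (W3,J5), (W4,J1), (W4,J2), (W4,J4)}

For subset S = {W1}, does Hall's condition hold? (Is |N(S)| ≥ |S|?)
Yes: |N(S)| = 3, |S| = 1

Subset S = {W1}
Neighbors N(S) = {J1, J4, J5}

|N(S)| = 3, |S| = 1
Hall's condition: |N(S)| ≥ |S| is satisfied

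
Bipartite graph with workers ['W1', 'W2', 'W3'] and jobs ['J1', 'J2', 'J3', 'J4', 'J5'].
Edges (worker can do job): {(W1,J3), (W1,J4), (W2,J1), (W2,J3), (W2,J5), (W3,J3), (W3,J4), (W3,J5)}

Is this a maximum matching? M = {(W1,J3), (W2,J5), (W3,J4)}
Yes, size 3 is maximum

Proposed matching has size 3.
Maximum matching size for this graph: 3.

This is a maximum matching.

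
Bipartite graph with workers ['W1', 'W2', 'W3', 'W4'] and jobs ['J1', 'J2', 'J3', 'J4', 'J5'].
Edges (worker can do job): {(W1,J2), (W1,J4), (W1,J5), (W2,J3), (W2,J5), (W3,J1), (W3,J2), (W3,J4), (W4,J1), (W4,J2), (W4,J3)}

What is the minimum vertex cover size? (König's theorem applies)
Minimum vertex cover size = 4

By König's theorem: in bipartite graphs,
min vertex cover = max matching = 4

Maximum matching has size 4, so minimum vertex cover also has size 4.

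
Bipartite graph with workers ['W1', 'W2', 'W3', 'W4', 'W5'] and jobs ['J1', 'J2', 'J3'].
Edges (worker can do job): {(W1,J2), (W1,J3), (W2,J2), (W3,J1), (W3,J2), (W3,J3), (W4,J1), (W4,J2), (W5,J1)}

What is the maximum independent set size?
Maximum independent set = 5

By König's theorem:
- Min vertex cover = Max matching = 3
- Max independent set = Total vertices - Min vertex cover
- Max independent set = 8 - 3 = 5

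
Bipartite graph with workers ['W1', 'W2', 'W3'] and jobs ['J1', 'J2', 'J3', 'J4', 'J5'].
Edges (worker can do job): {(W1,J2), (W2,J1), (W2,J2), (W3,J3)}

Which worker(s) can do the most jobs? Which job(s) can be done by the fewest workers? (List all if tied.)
Most versatile: W2 (2 jobs); Least covered: J4, J5 (0 workers)

Worker degrees (jobs they can do): W1:1, W2:2, W3:1
Job degrees (workers who can do it): J1:1, J2:2, J3:1, J4:0, J5:0

Maximum worker degree is 2, achieved by: W2
Minimum job degree is 0, achieved by: J4, J5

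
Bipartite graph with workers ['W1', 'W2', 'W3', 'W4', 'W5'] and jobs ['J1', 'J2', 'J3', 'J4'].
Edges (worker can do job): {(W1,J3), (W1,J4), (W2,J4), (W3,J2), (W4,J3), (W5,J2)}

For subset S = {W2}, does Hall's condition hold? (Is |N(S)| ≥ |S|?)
Yes: |N(S)| = 1, |S| = 1

Subset S = {W2}
Neighbors N(S) = {J4}

|N(S)| = 1, |S| = 1
Hall's condition: |N(S)| ≥ |S| is satisfied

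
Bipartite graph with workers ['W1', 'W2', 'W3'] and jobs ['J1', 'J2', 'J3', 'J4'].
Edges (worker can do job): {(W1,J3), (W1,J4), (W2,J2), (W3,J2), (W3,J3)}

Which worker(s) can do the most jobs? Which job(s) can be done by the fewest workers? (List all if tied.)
Most versatile: W1, W3 (2 jobs); Least covered: J1 (0 workers)

Worker degrees (jobs they can do): W1:2, W2:1, W3:2
Job degrees (workers who can do it): J1:0, J2:2, J3:2, J4:1

Maximum worker degree is 2, achieved by: W1, W3
Minimum job degree is 0, achieved by: J1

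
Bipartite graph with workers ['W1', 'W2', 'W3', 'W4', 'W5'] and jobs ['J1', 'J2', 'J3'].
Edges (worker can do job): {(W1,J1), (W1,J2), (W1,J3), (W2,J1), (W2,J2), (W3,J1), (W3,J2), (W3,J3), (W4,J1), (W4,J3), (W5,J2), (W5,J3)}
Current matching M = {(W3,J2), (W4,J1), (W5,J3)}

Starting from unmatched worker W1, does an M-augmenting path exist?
No augmenting path from W1

Alternating search from W1 reaches jobs: {J1, J2, J3}.
Every reachable job is already matched in M, and following those matched edges back to workers exposes no further unvisited jobs.
No M-augmenting path from W1 exists.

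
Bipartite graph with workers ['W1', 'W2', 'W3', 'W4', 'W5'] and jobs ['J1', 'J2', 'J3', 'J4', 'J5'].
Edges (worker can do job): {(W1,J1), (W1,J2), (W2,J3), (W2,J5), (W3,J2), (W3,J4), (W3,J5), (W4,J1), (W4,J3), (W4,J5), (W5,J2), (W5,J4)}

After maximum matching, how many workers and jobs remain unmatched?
Unmatched: 0 workers, 0 jobs

Maximum matching size: 5
Workers: 5 total, 5 matched, 0 unmatched
Jobs: 5 total, 5 matched, 0 unmatched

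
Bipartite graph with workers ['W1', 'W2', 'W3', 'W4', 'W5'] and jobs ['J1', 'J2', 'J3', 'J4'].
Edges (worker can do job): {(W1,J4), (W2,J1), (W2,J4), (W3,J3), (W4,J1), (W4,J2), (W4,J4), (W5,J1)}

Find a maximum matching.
Matching: {(W1,J4), (W3,J3), (W4,J2), (W5,J1)}

Maximum matching (size 4):
  W1 → J4
  W3 → J3
  W4 → J2
  W5 → J1

Each worker is assigned to at most one job, and each job to at most one worker.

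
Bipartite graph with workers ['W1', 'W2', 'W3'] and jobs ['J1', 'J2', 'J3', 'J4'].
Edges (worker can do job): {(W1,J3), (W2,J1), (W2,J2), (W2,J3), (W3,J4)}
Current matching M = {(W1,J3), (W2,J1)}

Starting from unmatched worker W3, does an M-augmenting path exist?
Yes: W3 → J4

An M-augmenting path alternates non-matching / matching edges, starting and ending at unmatched vertices.
Path: W3 → J4
(J4 is unmatched in M, so the path is augmenting.)
Flipping edges along this path would increase |M| from 2 to 3.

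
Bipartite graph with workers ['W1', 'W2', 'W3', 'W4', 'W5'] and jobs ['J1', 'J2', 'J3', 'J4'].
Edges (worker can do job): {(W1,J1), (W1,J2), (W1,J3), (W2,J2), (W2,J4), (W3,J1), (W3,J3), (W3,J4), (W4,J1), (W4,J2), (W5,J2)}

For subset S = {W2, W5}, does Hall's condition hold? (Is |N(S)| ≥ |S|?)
Yes: |N(S)| = 2, |S| = 2

Subset S = {W2, W5}
Neighbors N(S) = {J2, J4}

|N(S)| = 2, |S| = 2
Hall's condition: |N(S)| ≥ |S| is satisfied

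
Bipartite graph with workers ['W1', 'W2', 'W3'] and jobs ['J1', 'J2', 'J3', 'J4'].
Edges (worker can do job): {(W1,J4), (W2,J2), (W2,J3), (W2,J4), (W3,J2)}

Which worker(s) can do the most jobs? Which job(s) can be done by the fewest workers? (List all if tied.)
Most versatile: W2 (3 jobs); Least covered: J1 (0 workers)

Worker degrees (jobs they can do): W1:1, W2:3, W3:1
Job degrees (workers who can do it): J1:0, J2:2, J3:1, J4:2

Maximum worker degree is 3, achieved by: W2
Minimum job degree is 0, achieved by: J1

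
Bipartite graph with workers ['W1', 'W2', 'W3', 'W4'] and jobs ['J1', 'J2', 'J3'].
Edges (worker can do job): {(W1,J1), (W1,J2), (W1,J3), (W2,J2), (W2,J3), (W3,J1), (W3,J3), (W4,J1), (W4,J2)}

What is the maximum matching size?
Maximum matching size = 3

Maximum matching: {(W1,J2), (W3,J3), (W4,J1)}
Size: 3

This assigns 3 workers to 3 distinct jobs.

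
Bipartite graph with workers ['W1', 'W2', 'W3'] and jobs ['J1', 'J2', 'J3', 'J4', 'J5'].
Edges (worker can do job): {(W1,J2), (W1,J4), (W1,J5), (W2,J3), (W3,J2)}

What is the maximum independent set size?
Maximum independent set = 5

By König's theorem:
- Min vertex cover = Max matching = 3
- Max independent set = Total vertices - Min vertex cover
- Max independent set = 8 - 3 = 5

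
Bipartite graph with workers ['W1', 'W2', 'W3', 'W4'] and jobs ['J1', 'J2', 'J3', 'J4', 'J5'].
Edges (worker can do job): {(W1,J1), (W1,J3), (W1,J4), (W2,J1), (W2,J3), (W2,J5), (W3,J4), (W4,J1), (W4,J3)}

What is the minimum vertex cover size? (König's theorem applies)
Minimum vertex cover size = 4

By König's theorem: in bipartite graphs,
min vertex cover = max matching = 4

Maximum matching has size 4, so minimum vertex cover also has size 4.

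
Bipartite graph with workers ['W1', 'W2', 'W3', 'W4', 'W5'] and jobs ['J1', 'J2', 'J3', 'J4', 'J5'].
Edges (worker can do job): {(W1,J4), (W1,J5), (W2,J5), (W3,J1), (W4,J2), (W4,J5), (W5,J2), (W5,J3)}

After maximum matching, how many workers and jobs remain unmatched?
Unmatched: 0 workers, 0 jobs

Maximum matching size: 5
Workers: 5 total, 5 matched, 0 unmatched
Jobs: 5 total, 5 matched, 0 unmatched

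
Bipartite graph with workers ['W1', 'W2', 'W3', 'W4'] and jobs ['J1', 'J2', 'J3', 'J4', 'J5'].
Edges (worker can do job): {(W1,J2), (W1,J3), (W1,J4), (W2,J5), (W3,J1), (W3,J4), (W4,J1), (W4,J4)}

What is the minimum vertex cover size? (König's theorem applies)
Minimum vertex cover size = 4

By König's theorem: in bipartite graphs,
min vertex cover = max matching = 4

Maximum matching has size 4, so minimum vertex cover also has size 4.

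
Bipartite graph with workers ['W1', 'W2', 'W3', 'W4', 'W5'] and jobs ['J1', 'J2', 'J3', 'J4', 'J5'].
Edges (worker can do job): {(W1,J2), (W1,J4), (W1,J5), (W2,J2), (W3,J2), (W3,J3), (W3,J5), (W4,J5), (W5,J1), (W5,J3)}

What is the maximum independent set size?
Maximum independent set = 5

By König's theorem:
- Min vertex cover = Max matching = 5
- Max independent set = Total vertices - Min vertex cover
- Max independent set = 10 - 5 = 5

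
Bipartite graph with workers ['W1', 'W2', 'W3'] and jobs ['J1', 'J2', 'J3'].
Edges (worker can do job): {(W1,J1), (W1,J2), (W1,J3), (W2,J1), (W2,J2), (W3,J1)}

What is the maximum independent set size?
Maximum independent set = 3

By König's theorem:
- Min vertex cover = Max matching = 3
- Max independent set = Total vertices - Min vertex cover
- Max independent set = 6 - 3 = 3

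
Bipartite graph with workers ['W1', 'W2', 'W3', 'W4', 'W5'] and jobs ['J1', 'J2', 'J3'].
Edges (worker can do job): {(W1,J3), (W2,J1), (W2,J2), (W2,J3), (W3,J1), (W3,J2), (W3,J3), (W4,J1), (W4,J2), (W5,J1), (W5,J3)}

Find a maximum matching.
Matching: {(W3,J1), (W4,J2), (W5,J3)}

Maximum matching (size 3):
  W3 → J1
  W4 → J2
  W5 → J3

Each worker is assigned to at most one job, and each job to at most one worker.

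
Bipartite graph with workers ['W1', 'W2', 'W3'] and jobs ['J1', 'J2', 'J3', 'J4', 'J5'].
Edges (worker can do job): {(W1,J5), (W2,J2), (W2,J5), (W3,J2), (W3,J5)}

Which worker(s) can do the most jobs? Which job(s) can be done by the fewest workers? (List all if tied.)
Most versatile: W2, W3 (2 jobs); Least covered: J1, J3, J4 (0 workers)

Worker degrees (jobs they can do): W1:1, W2:2, W3:2
Job degrees (workers who can do it): J1:0, J2:2, J3:0, J4:0, J5:3

Maximum worker degree is 2, achieved by: W2, W3
Minimum job degree is 0, achieved by: J1, J3, J4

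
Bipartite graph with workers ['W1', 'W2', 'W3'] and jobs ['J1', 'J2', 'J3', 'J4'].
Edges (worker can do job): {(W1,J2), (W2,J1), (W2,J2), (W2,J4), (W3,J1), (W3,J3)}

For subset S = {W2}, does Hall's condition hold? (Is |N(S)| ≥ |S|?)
Yes: |N(S)| = 3, |S| = 1

Subset S = {W2}
Neighbors N(S) = {J1, J2, J4}

|N(S)| = 3, |S| = 1
Hall's condition: |N(S)| ≥ |S| is satisfied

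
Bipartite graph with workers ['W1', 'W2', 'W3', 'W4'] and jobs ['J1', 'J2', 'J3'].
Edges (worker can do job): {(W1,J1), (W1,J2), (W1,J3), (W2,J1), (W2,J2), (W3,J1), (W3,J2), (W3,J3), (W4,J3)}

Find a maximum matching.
Matching: {(W1,J1), (W3,J2), (W4,J3)}

Maximum matching (size 3):
  W1 → J1
  W3 → J2
  W4 → J3

Each worker is assigned to at most one job, and each job to at most one worker.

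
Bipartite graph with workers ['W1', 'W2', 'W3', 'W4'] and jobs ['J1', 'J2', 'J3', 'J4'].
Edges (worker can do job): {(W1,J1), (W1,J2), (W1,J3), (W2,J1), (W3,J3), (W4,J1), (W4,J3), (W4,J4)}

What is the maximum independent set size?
Maximum independent set = 4

By König's theorem:
- Min vertex cover = Max matching = 4
- Max independent set = Total vertices - Min vertex cover
- Max independent set = 8 - 4 = 4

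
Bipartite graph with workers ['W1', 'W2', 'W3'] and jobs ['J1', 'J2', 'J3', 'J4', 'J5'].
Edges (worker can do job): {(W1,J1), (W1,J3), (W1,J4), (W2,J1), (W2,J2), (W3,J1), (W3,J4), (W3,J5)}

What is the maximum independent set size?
Maximum independent set = 5

By König's theorem:
- Min vertex cover = Max matching = 3
- Max independent set = Total vertices - Min vertex cover
- Max independent set = 8 - 3 = 5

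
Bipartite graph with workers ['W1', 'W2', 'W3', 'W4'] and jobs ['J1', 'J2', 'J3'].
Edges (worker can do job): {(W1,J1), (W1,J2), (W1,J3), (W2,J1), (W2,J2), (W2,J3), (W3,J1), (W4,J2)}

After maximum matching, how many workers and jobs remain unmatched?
Unmatched: 1 workers, 0 jobs

Maximum matching size: 3
Workers: 4 total, 3 matched, 1 unmatched
Jobs: 3 total, 3 matched, 0 unmatched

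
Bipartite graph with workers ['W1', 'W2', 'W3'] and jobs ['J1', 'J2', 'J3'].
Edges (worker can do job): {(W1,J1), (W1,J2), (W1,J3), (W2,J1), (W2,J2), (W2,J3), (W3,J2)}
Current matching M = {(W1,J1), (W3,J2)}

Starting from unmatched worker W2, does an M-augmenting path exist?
Yes: W2 → J1 → W1 → J3

An M-augmenting path alternates non-matching / matching edges, starting and ending at unmatched vertices.
Path: W2 → J1 → W1 → J3
(J3 is unmatched in M, so the path is augmenting.)
Flipping edges along this path would increase |M| from 2 to 3.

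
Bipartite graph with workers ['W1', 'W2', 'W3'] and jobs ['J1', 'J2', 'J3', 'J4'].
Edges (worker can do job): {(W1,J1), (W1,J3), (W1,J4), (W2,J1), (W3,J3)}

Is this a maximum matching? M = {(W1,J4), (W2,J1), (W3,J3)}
Yes, size 3 is maximum

Proposed matching has size 3.
Maximum matching size for this graph: 3.

This is a maximum matching.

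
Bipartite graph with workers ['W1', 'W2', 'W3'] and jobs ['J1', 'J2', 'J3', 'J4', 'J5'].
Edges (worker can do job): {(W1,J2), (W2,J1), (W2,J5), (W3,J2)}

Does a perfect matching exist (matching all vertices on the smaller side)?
No, maximum matching has size 2 < 3

Maximum matching has size 2, need 3 for perfect matching.
Unmatched workers: ['W1']
Unmatched jobs: ['J3', 'J5', 'J4']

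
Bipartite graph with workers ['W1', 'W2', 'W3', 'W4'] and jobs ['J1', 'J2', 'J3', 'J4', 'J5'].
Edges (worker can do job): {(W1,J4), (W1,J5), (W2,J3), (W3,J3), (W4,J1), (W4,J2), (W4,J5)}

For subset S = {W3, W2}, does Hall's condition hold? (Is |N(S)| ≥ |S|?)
No: |N(S)| = 1, |S| = 2

Subset S = {W3, W2}
Neighbors N(S) = {J3}

|N(S)| = 1, |S| = 2
Hall's condition: |N(S)| ≥ |S| is NOT satisfied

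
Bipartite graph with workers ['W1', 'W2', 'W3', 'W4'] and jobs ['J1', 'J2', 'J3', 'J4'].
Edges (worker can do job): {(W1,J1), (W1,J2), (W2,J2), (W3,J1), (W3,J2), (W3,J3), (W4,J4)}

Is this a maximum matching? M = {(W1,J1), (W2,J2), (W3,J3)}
No, size 3 is not maximum

Proposed matching has size 3.
Maximum matching size for this graph: 4.

This is NOT maximum - can be improved to size 4.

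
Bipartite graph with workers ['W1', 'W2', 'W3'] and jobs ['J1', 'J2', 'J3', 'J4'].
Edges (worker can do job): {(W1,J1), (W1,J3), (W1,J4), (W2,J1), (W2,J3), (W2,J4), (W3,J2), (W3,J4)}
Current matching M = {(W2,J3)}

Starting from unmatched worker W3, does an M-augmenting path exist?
Yes: W3 → J4

An M-augmenting path alternates non-matching / matching edges, starting and ending at unmatched vertices.
Path: W3 → J4
(J4 is unmatched in M, so the path is augmenting.)
Flipping edges along this path would increase |M| from 1 to 2.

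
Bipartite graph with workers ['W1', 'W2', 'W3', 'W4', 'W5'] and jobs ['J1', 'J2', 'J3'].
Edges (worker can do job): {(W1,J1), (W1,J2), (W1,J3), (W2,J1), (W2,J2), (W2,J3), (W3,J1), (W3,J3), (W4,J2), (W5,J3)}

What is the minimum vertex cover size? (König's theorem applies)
Minimum vertex cover size = 3

By König's theorem: in bipartite graphs,
min vertex cover = max matching = 3

Maximum matching has size 3, so minimum vertex cover also has size 3.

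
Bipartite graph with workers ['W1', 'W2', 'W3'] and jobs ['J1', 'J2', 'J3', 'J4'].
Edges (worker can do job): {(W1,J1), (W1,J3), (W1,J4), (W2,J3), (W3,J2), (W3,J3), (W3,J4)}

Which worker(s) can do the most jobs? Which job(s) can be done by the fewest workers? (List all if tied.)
Most versatile: W1, W3 (3 jobs); Least covered: J1, J2 (1 workers)

Worker degrees (jobs they can do): W1:3, W2:1, W3:3
Job degrees (workers who can do it): J1:1, J2:1, J3:3, J4:2

Maximum worker degree is 3, achieved by: W1, W3
Minimum job degree is 1, achieved by: J1, J2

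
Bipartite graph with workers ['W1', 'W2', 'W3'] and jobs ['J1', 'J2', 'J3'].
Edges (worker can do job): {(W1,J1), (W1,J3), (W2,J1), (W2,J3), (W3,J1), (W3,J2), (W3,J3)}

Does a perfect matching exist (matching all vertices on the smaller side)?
Yes, perfect matching exists (size 3)

Perfect matching: {(W1,J3), (W2,J1), (W3,J2)}
All 3 vertices on the smaller side are matched.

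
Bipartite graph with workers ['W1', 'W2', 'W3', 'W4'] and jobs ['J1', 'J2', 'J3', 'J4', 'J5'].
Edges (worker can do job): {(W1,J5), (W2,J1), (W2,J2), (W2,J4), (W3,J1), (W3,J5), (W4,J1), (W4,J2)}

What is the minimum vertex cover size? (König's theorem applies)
Minimum vertex cover size = 4

By König's theorem: in bipartite graphs,
min vertex cover = max matching = 4

Maximum matching has size 4, so minimum vertex cover also has size 4.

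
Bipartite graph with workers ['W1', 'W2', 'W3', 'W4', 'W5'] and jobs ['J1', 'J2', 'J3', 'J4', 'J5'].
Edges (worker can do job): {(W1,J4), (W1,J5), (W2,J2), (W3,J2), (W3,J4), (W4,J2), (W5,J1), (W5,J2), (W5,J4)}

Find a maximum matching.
Matching: {(W1,J5), (W3,J4), (W4,J2), (W5,J1)}

Maximum matching (size 4):
  W1 → J5
  W3 → J4
  W4 → J2
  W5 → J1

Each worker is assigned to at most one job, and each job to at most one worker.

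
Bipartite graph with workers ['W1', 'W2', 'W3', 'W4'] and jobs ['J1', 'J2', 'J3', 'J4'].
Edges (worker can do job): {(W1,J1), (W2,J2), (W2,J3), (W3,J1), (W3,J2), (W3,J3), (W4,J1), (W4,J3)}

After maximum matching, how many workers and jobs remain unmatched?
Unmatched: 1 workers, 1 jobs

Maximum matching size: 3
Workers: 4 total, 3 matched, 1 unmatched
Jobs: 4 total, 3 matched, 1 unmatched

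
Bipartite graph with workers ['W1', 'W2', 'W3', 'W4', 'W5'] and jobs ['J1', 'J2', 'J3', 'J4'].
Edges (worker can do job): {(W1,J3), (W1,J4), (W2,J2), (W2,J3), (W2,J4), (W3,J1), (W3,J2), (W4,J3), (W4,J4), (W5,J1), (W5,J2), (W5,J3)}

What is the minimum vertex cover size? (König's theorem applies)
Minimum vertex cover size = 4

By König's theorem: in bipartite graphs,
min vertex cover = max matching = 4

Maximum matching has size 4, so minimum vertex cover also has size 4.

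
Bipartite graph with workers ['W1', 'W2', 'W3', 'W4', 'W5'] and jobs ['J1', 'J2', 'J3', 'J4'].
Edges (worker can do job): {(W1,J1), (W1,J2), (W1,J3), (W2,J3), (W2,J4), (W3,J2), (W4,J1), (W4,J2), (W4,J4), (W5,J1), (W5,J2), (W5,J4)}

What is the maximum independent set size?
Maximum independent set = 5

By König's theorem:
- Min vertex cover = Max matching = 4
- Max independent set = Total vertices - Min vertex cover
- Max independent set = 9 - 4 = 5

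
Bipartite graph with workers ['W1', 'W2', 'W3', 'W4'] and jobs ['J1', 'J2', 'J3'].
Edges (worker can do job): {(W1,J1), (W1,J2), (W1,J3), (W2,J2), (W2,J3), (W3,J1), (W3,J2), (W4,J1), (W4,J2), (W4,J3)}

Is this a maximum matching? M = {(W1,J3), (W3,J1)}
No, size 2 is not maximum

Proposed matching has size 2.
Maximum matching size for this graph: 3.

This is NOT maximum - can be improved to size 3.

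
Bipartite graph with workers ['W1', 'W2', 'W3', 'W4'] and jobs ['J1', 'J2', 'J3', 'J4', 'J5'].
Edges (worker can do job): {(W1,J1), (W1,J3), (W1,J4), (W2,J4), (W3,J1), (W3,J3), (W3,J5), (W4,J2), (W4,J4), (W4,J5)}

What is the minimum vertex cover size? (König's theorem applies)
Minimum vertex cover size = 4

By König's theorem: in bipartite graphs,
min vertex cover = max matching = 4

Maximum matching has size 4, so minimum vertex cover also has size 4.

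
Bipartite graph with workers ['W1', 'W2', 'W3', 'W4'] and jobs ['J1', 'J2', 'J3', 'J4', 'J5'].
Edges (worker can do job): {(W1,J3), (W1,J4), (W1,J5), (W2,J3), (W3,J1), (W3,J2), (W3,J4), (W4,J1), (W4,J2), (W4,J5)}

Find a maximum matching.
Matching: {(W1,J5), (W2,J3), (W3,J4), (W4,J2)}

Maximum matching (size 4):
  W1 → J5
  W2 → J3
  W3 → J4
  W4 → J2

Each worker is assigned to at most one job, and each job to at most one worker.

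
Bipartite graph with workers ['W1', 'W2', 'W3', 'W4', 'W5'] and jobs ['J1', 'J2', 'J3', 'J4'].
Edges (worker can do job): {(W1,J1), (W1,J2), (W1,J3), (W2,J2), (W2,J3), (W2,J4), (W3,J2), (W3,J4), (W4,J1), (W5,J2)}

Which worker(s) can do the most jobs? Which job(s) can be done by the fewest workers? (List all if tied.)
Most versatile: W1, W2 (3 jobs); Least covered: J1, J3, J4 (2 workers)

Worker degrees (jobs they can do): W1:3, W2:3, W3:2, W4:1, W5:1
Job degrees (workers who can do it): J1:2, J2:4, J3:2, J4:2

Maximum worker degree is 3, achieved by: W1, W2
Minimum job degree is 2, achieved by: J1, J3, J4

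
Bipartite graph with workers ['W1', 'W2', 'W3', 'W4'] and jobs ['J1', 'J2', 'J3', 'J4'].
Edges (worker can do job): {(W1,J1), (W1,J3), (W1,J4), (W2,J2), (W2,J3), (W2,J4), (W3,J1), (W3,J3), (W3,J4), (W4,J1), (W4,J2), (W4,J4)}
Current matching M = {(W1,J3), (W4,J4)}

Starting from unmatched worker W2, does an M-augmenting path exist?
Yes: W2 → J2

An M-augmenting path alternates non-matching / matching edges, starting and ending at unmatched vertices.
Path: W2 → J2
(J2 is unmatched in M, so the path is augmenting.)
Flipping edges along this path would increase |M| from 2 to 3.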